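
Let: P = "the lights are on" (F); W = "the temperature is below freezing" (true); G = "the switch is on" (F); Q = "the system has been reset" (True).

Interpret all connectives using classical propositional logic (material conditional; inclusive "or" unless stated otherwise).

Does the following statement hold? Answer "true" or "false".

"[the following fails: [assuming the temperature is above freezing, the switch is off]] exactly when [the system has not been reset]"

True

Values: W=T, G=F, Q=T.
Parsed as ~(~W -> ~G) <-> ~Q

~W = ~T = F
~G = ~F = T
~W -> ~G = F -> T = T
~(~W -> ~G) = ~T = F
~Q = ~T = F
~(~W -> ~G) <-> ~Q = F <-> F = T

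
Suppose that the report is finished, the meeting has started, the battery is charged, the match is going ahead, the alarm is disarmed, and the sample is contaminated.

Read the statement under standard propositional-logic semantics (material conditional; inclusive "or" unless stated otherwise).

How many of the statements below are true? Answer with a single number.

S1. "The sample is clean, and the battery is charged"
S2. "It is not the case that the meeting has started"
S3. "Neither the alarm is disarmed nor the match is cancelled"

Let D = "the sample is contaminated" (T), G = "the battery is charged" (T), N = "the meeting has started" (T), V = "the alarm is armed" (F), Q = "the match is cancelled" (F).

S1: This is ¬D ∧ G.

¬D = ¬T = F
¬D ∧ G = F ∧ T = F
Thus S1 is false.

S2: Formalization: ¬N

¬N = ¬T = F
Hence S2 is false.

S3: Parsed as ¬V ↓ Q

¬V = ¬F = T
¬V ↓ Q = T ↓ F = F
So S3 is false.

True statements: 0 (none).

0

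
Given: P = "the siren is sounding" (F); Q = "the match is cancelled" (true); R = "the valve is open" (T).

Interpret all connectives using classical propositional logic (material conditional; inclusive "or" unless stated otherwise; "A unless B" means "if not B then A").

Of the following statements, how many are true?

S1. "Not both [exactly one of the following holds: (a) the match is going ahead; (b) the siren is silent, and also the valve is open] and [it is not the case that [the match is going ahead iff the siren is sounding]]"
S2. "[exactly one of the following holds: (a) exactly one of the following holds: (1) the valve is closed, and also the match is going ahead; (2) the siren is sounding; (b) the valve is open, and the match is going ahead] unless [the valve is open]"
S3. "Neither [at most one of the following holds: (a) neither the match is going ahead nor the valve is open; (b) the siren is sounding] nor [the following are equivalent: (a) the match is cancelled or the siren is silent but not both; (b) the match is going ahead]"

S1: Formalization: (~Q xor (~P & R)) nand ~(~Q <-> P)

~Q = ~T = F
~P = ~F = T
~P & R = T & T = T
~Q xor (~P & R) = F xor T = T
~Q = ~T = F
~Q <-> P = F <-> F = T
~(~Q <-> P) = ~T = F
(~Q xor (~P & R)) nand ~(~Q <-> P) = T nand F = T
So S1 is true.

S2: This is (((~R & ~Q) xor P) xor (R & ~Q)) | R.

~R = ~T = F
~Q = ~T = F
~R & ~Q = F & F = F
(~R & ~Q) xor P = F xor F = F
~Q = ~T = F
R & ~Q = T & F = F
((~R & ~Q) xor P) xor (R & ~Q) = F xor F = F
(((~R & ~Q) xor P) xor (R & ~Q)) | R = F | T = T
So S2 is true.

S3: Parsed as ((~Q nor R) nand P) nor ((Q xor ~P) <-> ~Q)

~Q = ~T = F
~Q nor R = F nor T = F
(~Q nor R) nand P = F nand F = T
~P = ~F = T
Q xor ~P = T xor T = F
~Q = ~T = F
(Q xor ~P) <-> ~Q = F <-> F = T
((~Q nor R) nand P) nor ((Q xor ~P) <-> ~Q) = T nor T = F
So S3 is false.

2 of the 3 statements are true (S1, S2).

2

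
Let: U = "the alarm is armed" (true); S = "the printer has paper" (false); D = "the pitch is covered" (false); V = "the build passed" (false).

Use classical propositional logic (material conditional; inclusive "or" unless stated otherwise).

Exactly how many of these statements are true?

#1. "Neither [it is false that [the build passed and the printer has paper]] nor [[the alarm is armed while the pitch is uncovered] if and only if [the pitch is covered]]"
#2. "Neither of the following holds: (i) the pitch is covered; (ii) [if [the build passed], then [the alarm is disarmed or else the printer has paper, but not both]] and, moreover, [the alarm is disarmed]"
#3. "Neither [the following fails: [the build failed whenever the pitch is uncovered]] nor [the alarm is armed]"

1

#1: This is ¬(V ∧ S) ↓ ((U ∧ ¬D) ↔ D).

V ∧ S = F ∧ F = F
¬(V ∧ S) = ¬F = T
¬D = ¬F = T
U ∧ ¬D = T ∧ T = T
(U ∧ ¬D) ↔ D = T ↔ F = F
¬(V ∧ S) ↓ ((U ∧ ¬D) ↔ D) = T ↓ F = F
Hence #1 is false.

#2: Formalization: D ↓ ((V → (¬U ⊕ S)) ∧ ¬U)

¬U = ¬T = F
¬U ⊕ S = F ⊕ F = F
V → (¬U ⊕ S) = F → F = T
¬U = ¬T = F
(V → (¬U ⊕ S)) ∧ ¬U = T ∧ F = F
D ↓ ((V → (¬U ⊕ S)) ∧ ¬U) = F ↓ F = T
Thus #2 is true.

#3: Formalization: ¬(¬D → ¬V) ↓ U

¬D = ¬F = T
¬V = ¬F = T
¬D → ¬V = T → T = T
¬(¬D → ¬V) = ¬T = F
¬(¬D → ¬V) ↓ U = F ↓ T = F
Thus #3 is false.

Count: 1.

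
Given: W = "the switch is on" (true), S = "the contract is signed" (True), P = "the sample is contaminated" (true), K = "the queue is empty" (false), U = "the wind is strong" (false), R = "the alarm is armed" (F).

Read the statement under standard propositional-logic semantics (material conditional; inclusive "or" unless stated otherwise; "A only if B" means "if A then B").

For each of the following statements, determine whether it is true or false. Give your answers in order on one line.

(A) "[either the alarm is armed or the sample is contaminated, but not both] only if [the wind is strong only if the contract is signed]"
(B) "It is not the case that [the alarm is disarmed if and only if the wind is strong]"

(A) true / (B) true

(A): In symbols: (R xor P) -> (U -> S)

R xor P = False xor True = True
U -> S = False -> True = True
(R xor P) -> (U -> S) = True -> True = True
Hence (A) is true.

(B): In symbols: not (not R iff U)

not R = not False = True
not R iff U = True iff False = False
not (not R iff U) = not False = True
Thus (B) is true.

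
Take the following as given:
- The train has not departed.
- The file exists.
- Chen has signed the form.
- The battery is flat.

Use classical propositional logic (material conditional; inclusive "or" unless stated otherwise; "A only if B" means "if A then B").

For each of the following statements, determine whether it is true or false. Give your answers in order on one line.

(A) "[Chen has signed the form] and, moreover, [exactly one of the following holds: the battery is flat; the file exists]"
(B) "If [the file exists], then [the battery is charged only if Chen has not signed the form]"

(A) False; (B) True

Let R = "Chen has signed the form" (T), S = "the battery is charged" (F), Q = "the file exists" (T).

(A): This is R & (~S xor Q).

~S = ~F = T
~S xor Q = T xor T = F
R & (~S xor Q) = T & F = F
Hence (A) is false.

(B): This is Q -> (S -> ~R).

~R = ~T = F
S -> ~R = F -> F = T
Q -> (S -> ~R) = T -> T = T
Hence (B) is true.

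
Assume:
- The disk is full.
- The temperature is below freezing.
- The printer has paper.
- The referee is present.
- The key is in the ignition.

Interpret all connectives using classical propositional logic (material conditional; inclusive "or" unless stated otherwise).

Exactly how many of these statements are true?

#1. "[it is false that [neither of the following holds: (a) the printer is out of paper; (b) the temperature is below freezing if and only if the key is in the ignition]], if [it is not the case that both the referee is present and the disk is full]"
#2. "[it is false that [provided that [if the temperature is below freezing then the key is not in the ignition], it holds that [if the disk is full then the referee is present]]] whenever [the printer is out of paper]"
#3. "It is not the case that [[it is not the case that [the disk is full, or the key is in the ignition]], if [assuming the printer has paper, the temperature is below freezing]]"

Let S = "the referee is present" (T), P = "the disk is full" (T), R = "the printer has paper" (T), Q = "the temperature is below freezing" (T), U = "the key is in the ignition" (T).

#1: In symbols: (S nand P) -> ~(~R nor (Q <-> U))

S nand P = T nand T = F
~R = ~T = F
Q <-> U = T <-> T = T
~R nor (Q <-> U) = F nor T = F
~(~R nor (Q <-> U)) = ~F = T
(S nand P) -> ~(~R nor (Q <-> U)) = F -> T = T
So #1 is true.

#2: This is ~R -> ~((Q -> ~U) -> (P -> S)).

~R = ~T = F
~U = ~T = F
Q -> ~U = T -> F = F
P -> S = T -> T = T
(Q -> ~U) -> (P -> S) = F -> T = T
~((Q -> ~U) -> (P -> S)) = ~T = F
~R -> ~((Q -> ~U) -> (P -> S)) = F -> F = T
Thus #2 is true.

#3: This is ~((R -> Q) -> ~(P | U)).

R -> Q = T -> T = T
P | U = T | T = T
~(P | U) = ~T = F
(R -> Q) -> ~(P | U) = T -> F = F
~((R -> Q) -> ~(P | U)) = ~F = T
Thus #3 is true.

3 of the 3 statements are true (#1, #2, #3).

3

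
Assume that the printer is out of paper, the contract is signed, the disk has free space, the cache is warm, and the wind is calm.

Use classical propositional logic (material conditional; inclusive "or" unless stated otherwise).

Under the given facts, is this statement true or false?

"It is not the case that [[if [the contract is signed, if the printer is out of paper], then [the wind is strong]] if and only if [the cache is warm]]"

The statement is true.

Let S = "the printer has paper" (F), D = "the contract is signed" (T), N = "the wind is strong" (F), H = "the cache is warm" (T).
Parsed as ~(((~S -> D) -> N) <-> H)

~S = ~F = T
~S -> D = T -> T = T
(~S -> D) -> N = T -> F = F
((~S -> D) -> N) <-> H = F <-> T = F
~(((~S -> D) -> N) <-> H) = ~F = T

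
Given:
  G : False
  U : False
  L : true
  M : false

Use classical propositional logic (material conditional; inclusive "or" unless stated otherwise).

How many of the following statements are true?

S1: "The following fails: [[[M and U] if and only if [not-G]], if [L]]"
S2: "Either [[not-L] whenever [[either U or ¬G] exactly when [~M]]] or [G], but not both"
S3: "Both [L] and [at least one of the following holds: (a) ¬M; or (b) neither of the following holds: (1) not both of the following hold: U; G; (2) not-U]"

2

S1: This is ¬(L → ((M ∧ U) ↔ ¬G)).

M ∧ U = F ∧ F = F
¬G = ¬F = T
(M ∧ U) ↔ ¬G = F ↔ T = F
L → ((M ∧ U) ↔ ¬G) = T → F = F
¬(L → ((M ∧ U) ↔ ¬G)) = ¬F = T
Thus S1 is true.

S2: Formalization: (((U ∨ ¬G) ↔ ¬M) → ¬L) ⊕ G

¬G = ¬F = T
U ∨ ¬G = F ∨ T = T
¬M = ¬F = T
(U ∨ ¬G) ↔ ¬M = T ↔ T = T
¬L = ¬T = F
((U ∨ ¬G) ↔ ¬M) → ¬L = T → F = F
(((U ∨ ¬G) ↔ ¬M) → ¬L) ⊕ G = F ⊕ F = F
Hence S2 is false.

S3: Parsed as L ∧ (¬M ∨ ((U ↑ G) ↓ ¬U))

¬M = ¬F = T
U ↑ G = F ↑ F = T
¬U = ¬F = T
(U ↑ G) ↓ ¬U = T ↓ T = F
¬M ∨ ((U ↑ G) ↓ ¬U) = T ∨ F = T
L ∧ (¬M ∨ ((U ↑ G) ↓ ¬U)) = T ∧ T = T
Hence S3 is true.

True statements: 2 (S1, S3).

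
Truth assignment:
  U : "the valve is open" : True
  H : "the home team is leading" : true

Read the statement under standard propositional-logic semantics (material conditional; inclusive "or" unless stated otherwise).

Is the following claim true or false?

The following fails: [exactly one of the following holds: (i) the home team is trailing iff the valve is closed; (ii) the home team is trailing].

False.

Values: H=T, U=T.
Formalization: ¬((¬H ↔ ¬U) ⊕ ¬H)

¬H = ¬T = F
¬U = ¬T = F
¬H ↔ ¬U = F ↔ F = T
¬H = ¬T = F
(¬H ↔ ¬U) ⊕ ¬H = T ⊕ F = T
¬((¬H ↔ ¬U) ⊕ ¬H) = ¬T = F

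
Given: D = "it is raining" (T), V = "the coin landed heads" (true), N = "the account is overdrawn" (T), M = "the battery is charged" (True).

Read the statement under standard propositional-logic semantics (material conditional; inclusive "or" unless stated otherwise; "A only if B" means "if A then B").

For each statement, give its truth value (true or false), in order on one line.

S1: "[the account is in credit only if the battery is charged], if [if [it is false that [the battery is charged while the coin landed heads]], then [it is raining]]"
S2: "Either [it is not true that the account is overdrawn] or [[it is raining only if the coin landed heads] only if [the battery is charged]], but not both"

S1 T, S2 T

S1: Formalization: (¬(M ∧ V) → D) → (¬N → M)

M ∧ V = T ∧ T = T
¬(M ∧ V) = ¬T = F
¬(M ∧ V) → D = F → T = T
¬N = ¬T = F
¬N → M = F → T = T
(¬(M ∧ V) → D) → (¬N → M) = T → T = T
Thus S1 is true.

S2: Parsed as ¬N ⊕ ((D → V) → M)

¬N = ¬T = F
D → V = T → T = T
(D → V) → M = T → T = T
¬N ⊕ ((D → V) → M) = F ⊕ T = T
Hence S2 is true.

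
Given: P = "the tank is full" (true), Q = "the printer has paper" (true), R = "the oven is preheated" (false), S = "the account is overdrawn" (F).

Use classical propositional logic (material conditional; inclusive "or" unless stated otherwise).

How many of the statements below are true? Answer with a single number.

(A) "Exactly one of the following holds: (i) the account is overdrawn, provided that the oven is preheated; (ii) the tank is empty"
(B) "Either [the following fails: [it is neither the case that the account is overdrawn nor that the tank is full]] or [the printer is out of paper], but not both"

(A): This is (R → S) ⊕ ¬P.

R → S = F → F = T
¬P = ¬T = F
(R → S) ⊕ ¬P = T ⊕ F = T
Hence (A) is true.

(B): Parsed as ¬(S ↓ P) ⊕ ¬Q

S ↓ P = F ↓ T = F
¬(S ↓ P) = ¬F = T
¬Q = ¬T = F
¬(S ↓ P) ⊕ ¬Q = T ⊕ F = T
So (B) is true.

Count: 2.

2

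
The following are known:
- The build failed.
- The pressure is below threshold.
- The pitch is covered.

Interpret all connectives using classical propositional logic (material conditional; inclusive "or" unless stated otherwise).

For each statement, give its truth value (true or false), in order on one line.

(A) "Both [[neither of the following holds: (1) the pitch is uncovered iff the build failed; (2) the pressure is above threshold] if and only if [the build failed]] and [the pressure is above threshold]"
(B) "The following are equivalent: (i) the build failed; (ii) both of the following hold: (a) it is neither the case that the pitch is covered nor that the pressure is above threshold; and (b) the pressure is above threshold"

(A) false, (B) false

Let R = "the pitch is covered" (T), P = "the build passed" (F), Q = "the pressure is above threshold" (F).

(A): In symbols: (((~R <-> ~P) nor Q) <-> ~P) & Q

~R = ~T = F
~P = ~F = T
~R <-> ~P = F <-> T = F
(~R <-> ~P) nor Q = F nor F = T
~P = ~F = T
((~R <-> ~P) nor Q) <-> ~P = T <-> T = T
(((~R <-> ~P) nor Q) <-> ~P) & Q = T & F = F
Thus (A) is false.

(B): In symbols: ~P <-> ((R nor Q) & Q)

~P = ~F = T
R nor Q = T nor F = F
(R nor Q) & Q = F & F = F
~P <-> ((R nor Q) & Q) = T <-> F = F
Thus (B) is false.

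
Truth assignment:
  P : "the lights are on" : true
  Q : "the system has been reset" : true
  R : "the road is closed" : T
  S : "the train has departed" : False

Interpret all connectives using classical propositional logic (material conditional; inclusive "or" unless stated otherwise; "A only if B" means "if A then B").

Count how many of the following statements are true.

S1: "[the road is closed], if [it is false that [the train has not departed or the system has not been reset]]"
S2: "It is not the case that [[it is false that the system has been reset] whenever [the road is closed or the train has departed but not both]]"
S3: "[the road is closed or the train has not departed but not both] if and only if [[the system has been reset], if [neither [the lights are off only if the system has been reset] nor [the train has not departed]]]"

2

S1: Parsed as ¬(¬S ∨ ¬Q) → R

¬S = ¬F = T
¬Q = ¬T = F
¬S ∨ ¬Q = T ∨ F = T
¬(¬S ∨ ¬Q) = ¬T = F
¬(¬S ∨ ¬Q) → R = F → T = T
Hence S1 is true.

S2: In symbols: ¬((R ⊕ S) → ¬Q)

R ⊕ S = T ⊕ F = T
¬Q = ¬T = F
(R ⊕ S) → ¬Q = T → F = F
¬((R ⊕ S) → ¬Q) = ¬F = T
Hence S2 is true.

S3: Formalization: (R ⊕ ¬S) ↔ (((¬P → Q) ↓ ¬S) → Q)

¬S = ¬F = T
R ⊕ ¬S = T ⊕ T = F
¬P = ¬T = F
¬P → Q = F → T = T
¬S = ¬F = T
(¬P → Q) ↓ ¬S = T ↓ T = F
((¬P → Q) ↓ ¬S) → Q = F → T = T
(R ⊕ ¬S) ↔ (((¬P → Q) ↓ ¬S) → Q) = F ↔ T = F
Hence S3 is false.

2 of the 3 statements are true.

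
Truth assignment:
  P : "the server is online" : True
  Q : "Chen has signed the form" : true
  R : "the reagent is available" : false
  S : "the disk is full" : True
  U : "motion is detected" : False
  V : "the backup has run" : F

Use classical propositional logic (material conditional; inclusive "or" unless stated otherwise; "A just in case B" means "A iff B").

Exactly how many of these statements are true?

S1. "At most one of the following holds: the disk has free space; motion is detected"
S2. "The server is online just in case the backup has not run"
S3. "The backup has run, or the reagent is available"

2

S1: This is ~S nand U.

~S = ~T = F
~S nand U = F nand F = T
Hence S1 is true.

S2: In symbols: P <-> ~V

~V = ~F = T
P <-> ~V = T <-> T = T
Thus S2 is true.

S3: Formalization: V | R

V | R = F | F = F
So S3 is false.

Count: 2.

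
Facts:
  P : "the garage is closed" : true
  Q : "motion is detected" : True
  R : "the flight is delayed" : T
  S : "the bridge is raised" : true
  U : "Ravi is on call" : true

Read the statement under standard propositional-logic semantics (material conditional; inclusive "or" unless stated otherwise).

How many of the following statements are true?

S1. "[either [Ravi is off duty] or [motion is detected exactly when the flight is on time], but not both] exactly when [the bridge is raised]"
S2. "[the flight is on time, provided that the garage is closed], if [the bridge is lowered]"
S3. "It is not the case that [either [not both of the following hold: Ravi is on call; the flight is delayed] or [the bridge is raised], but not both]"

S1: Parsed as (not U xor (Q iff not R)) iff S

not U = not True = False
not R = not True = False
Q iff not R = True iff False = False
not U xor (Q iff not R) = False xor False = False
(not U xor (Q iff not R)) iff S = False iff True = False
So S1 is false.

S2: Parsed as not S -> (P -> not R)

not S = not True = False
not R = not True = False
P -> not R = True -> False = False
not S -> (P -> not R) = False -> False = True
Thus S2 is true.

S3: Formalization: not ((U nand R) xor S)

U nand R = True nand True = False
(U nand R) xor S = False xor True = True
not ((U nand R) xor S) = not True = False
Thus S3 is false.

True statements: 1 (S2).

1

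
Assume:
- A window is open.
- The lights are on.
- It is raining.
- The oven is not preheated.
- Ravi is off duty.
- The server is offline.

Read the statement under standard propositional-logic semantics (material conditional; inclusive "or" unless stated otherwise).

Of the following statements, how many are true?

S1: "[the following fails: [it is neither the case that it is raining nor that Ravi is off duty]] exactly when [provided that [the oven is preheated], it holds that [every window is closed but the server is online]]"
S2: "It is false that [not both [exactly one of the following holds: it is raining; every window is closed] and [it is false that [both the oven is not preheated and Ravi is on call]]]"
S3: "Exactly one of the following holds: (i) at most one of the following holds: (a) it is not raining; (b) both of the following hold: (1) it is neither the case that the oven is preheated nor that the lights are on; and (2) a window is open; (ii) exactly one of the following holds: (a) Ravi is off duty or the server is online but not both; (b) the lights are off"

Let L = "it is raining" (True), Q = "Ravi is on call" (False), W = "the oven is preheated" (False), H = "a window is open" (True), R = "the server is online" (False), U = "the lights are on" (True).

S1: Parsed as not (L nor not Q) iff (W -> (not H and R))

not Q = not False = True
L nor not Q = True nor True = False
not (L nor not Q) = not False = True
not H = not True = False
not H and R = False and False = False
W -> (not H and R) = False -> False = True
not (L nor not Q) iff (W -> (not H and R)) = True iff True = True
Hence S1 is true.

S2: Formalization: not ((L xor not H) nand not (not W and Q))

not H = not True = False
L xor not H = True xor False = True
not W = not False = True
not W and Q = True and False = False
not (not W and Q) = not False = True
(L xor not H) nand not (not W and Q) = True nand True = False
not ((L xor not H) nand not (not W and Q)) = not False = True
So S2 is true.

S3: Formalization: (not L nand ((W nor U) and H)) xor ((not Q xor R) xor not U)

not L = not True = False
W nor U = False nor True = False
(W nor U) and H = False and True = False
not L nand ((W nor U) and H) = False nand False = True
not Q = not False = True
not Q xor R = True xor False = True
not U = not True = False
(not Q xor R) xor not U = True xor False = True
(not L nand ((W nor U) and H)) xor ((not Q xor R) xor not U) = True xor True = False
Thus S3 is false.

True statements: 2 (S1, S2).

2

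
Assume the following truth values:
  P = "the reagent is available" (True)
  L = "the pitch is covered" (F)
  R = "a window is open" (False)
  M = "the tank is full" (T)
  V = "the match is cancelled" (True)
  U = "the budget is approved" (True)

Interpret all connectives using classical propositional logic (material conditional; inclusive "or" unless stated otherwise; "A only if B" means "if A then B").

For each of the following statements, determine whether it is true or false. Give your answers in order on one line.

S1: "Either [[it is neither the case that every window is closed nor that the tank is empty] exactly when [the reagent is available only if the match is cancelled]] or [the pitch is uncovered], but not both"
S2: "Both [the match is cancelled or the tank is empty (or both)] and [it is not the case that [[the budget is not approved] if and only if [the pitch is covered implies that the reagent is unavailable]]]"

S1 True / S2 True

S1: Formalization: ((not R nor not M) iff (P -> V)) xor not L

not R = not False = True
not M = not True = False
not R nor not M = True nor False = False
P -> V = True -> True = True
(not R nor not M) iff (P -> V) = False iff True = False
not L = not False = True
((not R nor not M) iff (P -> V)) xor not L = False xor True = True
So S1 is true.

S2: This is (V or not M) and not (not U iff (L -> not P)).

not M = not True = False
V or not M = True or False = True
not U = not True = False
not P = not True = False
L -> not P = False -> False = True
not U iff (L -> not P) = False iff True = False
not (not U iff (L -> not P)) = not False = True
(V or not M) and not (not U iff (L -> not P)) = True and True = True
Hence S2 is true.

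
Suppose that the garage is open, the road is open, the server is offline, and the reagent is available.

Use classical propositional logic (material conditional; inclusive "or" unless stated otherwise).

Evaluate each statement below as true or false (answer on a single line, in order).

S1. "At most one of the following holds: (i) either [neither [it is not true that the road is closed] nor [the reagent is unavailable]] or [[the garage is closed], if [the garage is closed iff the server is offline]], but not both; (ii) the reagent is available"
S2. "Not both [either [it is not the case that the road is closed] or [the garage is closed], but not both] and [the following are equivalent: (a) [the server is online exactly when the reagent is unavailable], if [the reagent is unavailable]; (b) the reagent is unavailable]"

Let Q = "the road is closed" (F), S = "the reagent is available" (T), P = "the garage is closed" (F), R = "the server is online" (F).

S1: In symbols: ((¬Q ↓ ¬S) ⊕ ((P ↔ ¬R) → P)) ↑ S

¬Q = ¬F = T
¬S = ¬T = F
¬Q ↓ ¬S = T ↓ F = F
¬R = ¬F = T
P ↔ ¬R = F ↔ T = F
(P ↔ ¬R) → P = F → F = T
(¬Q ↓ ¬S) ⊕ ((P ↔ ¬R) → P) = F ⊕ T = T
((¬Q ↓ ¬S) ⊕ ((P ↔ ¬R) → P)) ↑ S = T ↑ T = F
So S1 is false.

S2: Parsed as (¬Q ⊕ P) ↑ ((¬S → (R ↔ ¬S)) ↔ ¬S)

¬Q = ¬F = T
¬Q ⊕ P = T ⊕ F = T
¬S = ¬T = F
¬S = ¬T = F
R ↔ ¬S = F ↔ F = T
¬S → (R ↔ ¬S) = F → T = T
¬S = ¬T = F
(¬S → (R ↔ ¬S)) ↔ ¬S = T ↔ F = F
(¬Q ⊕ P) ↑ ((¬S → (R ↔ ¬S)) ↔ ¬S) = T ↑ F = T
Hence S2 is true.

S1 false; S2 true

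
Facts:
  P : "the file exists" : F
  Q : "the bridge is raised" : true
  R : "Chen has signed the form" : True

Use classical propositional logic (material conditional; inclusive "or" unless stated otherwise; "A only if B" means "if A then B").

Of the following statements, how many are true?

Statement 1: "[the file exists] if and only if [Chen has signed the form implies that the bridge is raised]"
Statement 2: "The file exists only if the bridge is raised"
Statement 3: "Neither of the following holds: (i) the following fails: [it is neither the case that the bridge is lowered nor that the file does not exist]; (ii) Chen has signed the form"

1

Statement 1: Formalization: P <-> (R -> Q)

R -> Q = T -> T = T
P <-> (R -> Q) = F <-> T = F
So Statement 1 is false.

Statement 2: Formalization: P -> Q

P -> Q = F -> T = T
Hence Statement 2 is true.

Statement 3: Formalization: ~(~Q nor ~P) nor R

~Q = ~T = F
~P = ~F = T
~Q nor ~P = F nor T = F
~(~Q nor ~P) = ~F = T
~(~Q nor ~P) nor R = T nor T = F
So Statement 3 is false.

1 of the 3 statements is true.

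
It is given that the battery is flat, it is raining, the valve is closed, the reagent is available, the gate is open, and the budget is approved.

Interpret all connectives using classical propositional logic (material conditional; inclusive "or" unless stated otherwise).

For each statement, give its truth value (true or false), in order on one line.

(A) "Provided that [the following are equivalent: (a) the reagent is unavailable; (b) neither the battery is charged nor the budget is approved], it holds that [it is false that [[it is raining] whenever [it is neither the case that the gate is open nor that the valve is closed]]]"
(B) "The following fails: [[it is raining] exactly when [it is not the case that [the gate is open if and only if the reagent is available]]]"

(A) F, (B) T

Let S = "the reagent is available" (True), P = "the battery is charged" (False), V = "the budget is approved" (True), U = "the gate is open" (True), R = "the valve is open" (False), Q = "it is raining" (True).

(A): Formalization: (not S iff (P nor V)) -> not ((U nor not R) -> Q)

not S = not True = False
P nor V = False nor True = False
not S iff (P nor V) = False iff False = True
not R = not False = True
U nor not R = True nor True = False
(U nor not R) -> Q = False -> True = True
not ((U nor not R) -> Q) = not True = False
(not S iff (P nor V)) -> not ((U nor not R) -> Q) = True -> False = False
Hence (A) is false.

(B): This is not (Q iff not (U iff S)).

U iff S = True iff True = True
not (U iff S) = not True = False
Q iff not (U iff S) = True iff False = False
not (Q iff not (U iff S)) = not False = True
So (B) is true.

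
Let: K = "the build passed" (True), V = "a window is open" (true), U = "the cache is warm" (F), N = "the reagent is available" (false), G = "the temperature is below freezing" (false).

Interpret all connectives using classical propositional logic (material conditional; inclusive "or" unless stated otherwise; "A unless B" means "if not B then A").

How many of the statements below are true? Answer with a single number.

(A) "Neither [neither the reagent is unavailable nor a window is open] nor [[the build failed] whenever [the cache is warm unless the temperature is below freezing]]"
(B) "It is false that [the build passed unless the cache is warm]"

0

(A): Parsed as (~N nor V) nor ((U | G) -> ~K)

~N = ~F = T
~N nor V = T nor T = F
U | G = F | F = F
~K = ~T = F
(U | G) -> ~K = F -> F = T
(~N nor V) nor ((U | G) -> ~K) = F nor T = F
Thus (A) is false.

(B): This is ~(K | U).

K | U = T | F = T
~(K | U) = ~T = F
So (B) is false.

0 of the 2 statements are true (none).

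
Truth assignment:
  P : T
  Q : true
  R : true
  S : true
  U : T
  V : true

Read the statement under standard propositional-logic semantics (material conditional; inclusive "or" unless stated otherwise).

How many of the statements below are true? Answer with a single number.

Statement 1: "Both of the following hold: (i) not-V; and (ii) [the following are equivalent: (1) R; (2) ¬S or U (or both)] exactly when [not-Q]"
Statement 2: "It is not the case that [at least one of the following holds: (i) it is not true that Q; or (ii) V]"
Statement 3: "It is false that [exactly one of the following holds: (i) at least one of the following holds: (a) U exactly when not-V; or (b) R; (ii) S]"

1

Statement 1: Formalization: ~V & ((R <-> (~S | U)) <-> ~Q)

~V = ~T = F
~S = ~T = F
~S | U = F | T = T
R <-> (~S | U) = T <-> T = T
~Q = ~T = F
(R <-> (~S | U)) <-> ~Q = T <-> F = F
~V & ((R <-> (~S | U)) <-> ~Q) = F & F = F
So Statement 1 is false.

Statement 2: This is ~(~Q | V).

~Q = ~T = F
~Q | V = F | T = T
~(~Q | V) = ~T = F
So Statement 2 is false.

Statement 3: This is ~(((U <-> ~V) | R) xor S).

~V = ~T = F
U <-> ~V = T <-> F = F
(U <-> ~V) | R = F | T = T
((U <-> ~V) | R) xor S = T xor T = F
~(((U <-> ~V) | R) xor S) = ~F = T
Thus Statement 3 is true.

Count: 1.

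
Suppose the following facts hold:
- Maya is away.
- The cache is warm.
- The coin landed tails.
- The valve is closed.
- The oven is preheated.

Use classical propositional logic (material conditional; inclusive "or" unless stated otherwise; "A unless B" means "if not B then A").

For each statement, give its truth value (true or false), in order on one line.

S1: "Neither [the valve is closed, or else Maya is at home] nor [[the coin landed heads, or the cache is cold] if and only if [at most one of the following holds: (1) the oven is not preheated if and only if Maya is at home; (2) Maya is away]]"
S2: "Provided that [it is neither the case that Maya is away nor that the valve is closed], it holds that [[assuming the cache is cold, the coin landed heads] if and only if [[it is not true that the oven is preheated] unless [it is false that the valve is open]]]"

S1 F / S2 T

Let U = "the valve is open" (F), K = "Maya is at home" (F), P = "the coin landed heads" (F), D = "the cache is warm" (T), S = "the oven is preheated" (T).

S1: Parsed as (¬U ∨ K) ↓ ((P ∨ ¬D) ↔ ((¬S ↔ K) ↑ ¬K))

¬U = ¬F = T
¬U ∨ K = T ∨ F = T
¬D = ¬T = F
P ∨ ¬D = F ∨ F = F
¬S = ¬T = F
¬S ↔ K = F ↔ F = T
¬K = ¬F = T
(¬S ↔ K) ↑ ¬K = T ↑ T = F
(P ∨ ¬D) ↔ ((¬S ↔ K) ↑ ¬K) = F ↔ F = T
(¬U ∨ K) ↓ ((P ∨ ¬D) ↔ ((¬S ↔ K) ↑ ¬K)) = T ↓ T = F
So S1 is false.

S2: In symbols: (¬K ↓ ¬U) → ((¬D → P) ↔ (¬S ∨ ¬U))

¬K = ¬F = T
¬U = ¬F = T
¬K ↓ ¬U = T ↓ T = F
¬D = ¬T = F
¬D → P = F → F = T
¬S = ¬T = F
¬U = ¬F = T
¬S ∨ ¬U = F ∨ T = T
(¬D → P) ↔ (¬S ∨ ¬U) = T ↔ T = T
(¬K ↓ ¬U) → ((¬D → P) ↔ (¬S ∨ ¬U)) = F → T = T
Thus S2 is true.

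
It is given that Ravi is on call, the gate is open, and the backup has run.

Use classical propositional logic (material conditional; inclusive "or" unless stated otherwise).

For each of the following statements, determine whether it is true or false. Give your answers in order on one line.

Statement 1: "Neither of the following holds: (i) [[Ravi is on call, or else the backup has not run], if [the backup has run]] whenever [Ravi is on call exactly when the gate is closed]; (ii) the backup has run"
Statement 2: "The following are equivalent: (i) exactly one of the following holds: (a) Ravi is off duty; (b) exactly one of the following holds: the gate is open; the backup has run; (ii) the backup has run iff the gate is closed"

Let S = "Ravi is on call" (T), V = "the gate is open" (T), P = "the backup has run" (T).

Statement 1: Parsed as ((S ↔ ¬V) → (P → (S ∨ ¬P))) ↓ P

¬V = ¬T = F
S ↔ ¬V = T ↔ F = F
¬P = ¬T = F
S ∨ ¬P = T ∨ F = T
P → (S ∨ ¬P) = T → T = T
(S ↔ ¬V) → (P → (S ∨ ¬P)) = F → T = T
((S ↔ ¬V) → (P → (S ∨ ¬P))) ↓ P = T ↓ T = F
Hence Statement 1 is false.

Statement 2: In symbols: (¬S ⊕ (V ⊕ P)) ↔ (P ↔ ¬V)

¬S = ¬T = F
V ⊕ P = T ⊕ T = F
¬S ⊕ (V ⊕ P) = F ⊕ F = F
¬V = ¬T = F
P ↔ ¬V = T ↔ F = F
(¬S ⊕ (V ⊕ P)) ↔ (P ↔ ¬V) = F ↔ F = T
So Statement 2 is true.

Statement 1 False / Statement 2 True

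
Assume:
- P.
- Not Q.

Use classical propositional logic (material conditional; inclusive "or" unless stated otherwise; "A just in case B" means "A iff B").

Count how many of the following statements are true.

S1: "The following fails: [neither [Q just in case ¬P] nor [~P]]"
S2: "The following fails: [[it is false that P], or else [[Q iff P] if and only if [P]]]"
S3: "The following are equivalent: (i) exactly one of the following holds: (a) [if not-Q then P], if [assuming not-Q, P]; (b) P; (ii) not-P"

S1: This is ~((Q <-> ~P) nor ~P).

~P = ~T = F
Q <-> ~P = F <-> F = T
~P = ~T = F
(Q <-> ~P) nor ~P = T nor F = F
~((Q <-> ~P) nor ~P) = ~F = T
So S1 is true.

S2: Formalization: ~(~P | ((Q <-> P) <-> P))

~P = ~T = F
Q <-> P = F <-> T = F
(Q <-> P) <-> P = F <-> T = F
~P | ((Q <-> P) <-> P) = F | F = F
~(~P | ((Q <-> P) <-> P)) = ~F = T
So S2 is true.

S3: Formalization: (((~Q -> P) -> (~Q -> P)) xor P) <-> ~P

~Q = ~F = T
~Q -> P = T -> T = T
~Q = ~F = T
~Q -> P = T -> T = T
(~Q -> P) -> (~Q -> P) = T -> T = T
((~Q -> P) -> (~Q -> P)) xor P = T xor T = F
~P = ~T = F
(((~Q -> P) -> (~Q -> P)) xor P) <-> ~P = F <-> F = T
Thus S3 is true.

Count: 3.

3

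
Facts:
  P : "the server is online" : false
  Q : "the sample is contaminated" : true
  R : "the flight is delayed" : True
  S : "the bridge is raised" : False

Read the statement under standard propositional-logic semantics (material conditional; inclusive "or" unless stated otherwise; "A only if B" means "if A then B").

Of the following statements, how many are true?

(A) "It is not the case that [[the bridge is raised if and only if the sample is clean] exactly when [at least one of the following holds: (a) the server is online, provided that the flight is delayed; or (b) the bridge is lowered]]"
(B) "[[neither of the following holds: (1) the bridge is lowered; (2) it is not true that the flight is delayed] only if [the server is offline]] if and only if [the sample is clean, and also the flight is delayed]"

0

(A): Parsed as not ((S iff not Q) iff ((R -> P) or not S))

not Q = not True = False
S iff not Q = False iff False = True
R -> P = True -> False = False
not S = not False = True
(R -> P) or not S = False or True = True
(S iff not Q) iff ((R -> P) or not S) = True iff True = True
not ((S iff not Q) iff ((R -> P) or not S)) = not True = False
So (A) is false.

(B): Parsed as ((not S nor not R) -> not P) iff (not Q and R)

not S = not False = True
not R = not True = False
not S nor not R = True nor False = False
not P = not False = True
(not S nor not R) -> not P = False -> True = True
not Q = not True = False
not Q and R = False and True = False
((not S nor not R) -> not P) iff (not Q and R) = True iff False = False
So (B) is false.

True statements: 0 (none).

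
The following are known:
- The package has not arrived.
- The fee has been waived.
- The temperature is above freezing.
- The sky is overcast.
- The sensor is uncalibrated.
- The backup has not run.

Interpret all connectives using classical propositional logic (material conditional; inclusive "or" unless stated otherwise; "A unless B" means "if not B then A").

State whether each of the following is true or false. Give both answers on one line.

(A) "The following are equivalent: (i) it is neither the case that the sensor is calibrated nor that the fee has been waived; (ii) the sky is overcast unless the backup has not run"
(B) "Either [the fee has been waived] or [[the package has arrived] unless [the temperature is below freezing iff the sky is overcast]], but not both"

(A) false, (B) true

Let S = "the sensor is calibrated" (F), W = "the fee has been waived" (T), V = "the sky is overcast" (T), L = "the backup has run" (F), G = "the package has arrived" (F), R = "the temperature is below freezing" (F).

(A): Parsed as (S ↓ W) ↔ (V ∨ ¬L)

S ↓ W = F ↓ T = F
¬L = ¬F = T
V ∨ ¬L = T ∨ T = T
(S ↓ W) ↔ (V ∨ ¬L) = F ↔ T = F
Thus (A) is false.

(B): In symbols: W ⊕ (G ∨ (R ↔ V))

R ↔ V = F ↔ T = F
G ∨ (R ↔ V) = F ∨ F = F
W ⊕ (G ∨ (R ↔ V)) = T ⊕ F = T
Hence (B) is true.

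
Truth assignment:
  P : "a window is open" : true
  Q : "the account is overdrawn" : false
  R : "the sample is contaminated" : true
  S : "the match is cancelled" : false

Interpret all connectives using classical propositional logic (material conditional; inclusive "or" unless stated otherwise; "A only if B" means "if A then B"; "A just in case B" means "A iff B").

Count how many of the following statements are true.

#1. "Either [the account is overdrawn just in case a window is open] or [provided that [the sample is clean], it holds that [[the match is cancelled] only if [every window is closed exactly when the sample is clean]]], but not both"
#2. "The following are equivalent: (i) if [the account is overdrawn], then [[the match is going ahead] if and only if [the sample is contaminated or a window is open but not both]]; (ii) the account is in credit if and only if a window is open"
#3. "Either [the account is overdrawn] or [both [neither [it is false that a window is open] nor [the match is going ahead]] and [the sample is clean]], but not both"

2

#1: Formalization: (Q iff P) xor (not R -> (S -> (not P iff not R)))

Q iff P = False iff True = False
not R = not True = False
not P = not True = False
not R = not True = False
not P iff not R = False iff False = True
S -> (not P iff not R) = False -> True = True
not R -> (S -> (not P iff not R)) = False -> True = True
(Q iff P) xor (not R -> (S -> (not P iff not R))) = False xor True = True
Thus #1 is true.

#2: This is (Q -> (not S iff (R xor P))) iff (not Q iff P).

not S = not False = True
R xor P = True xor True = False
not S iff (R xor P) = True iff False = False
Q -> (not S iff (R xor P)) = False -> False = True
not Q = not False = True
not Q iff P = True iff True = True
(Q -> (not S iff (R xor P))) iff (not Q iff P) = True iff True = True
So #2 is true.

#3: This is Q xor ((not P nor not S) and not R).

not P = not True = False
not S = not False = True
not P nor not S = False nor True = False
not R = not True = False
(not P nor not S) and not R = False and False = False
Q xor ((not P nor not S) and not R) = False xor False = False
Hence #3 is false.

2 of the 3 statements are true.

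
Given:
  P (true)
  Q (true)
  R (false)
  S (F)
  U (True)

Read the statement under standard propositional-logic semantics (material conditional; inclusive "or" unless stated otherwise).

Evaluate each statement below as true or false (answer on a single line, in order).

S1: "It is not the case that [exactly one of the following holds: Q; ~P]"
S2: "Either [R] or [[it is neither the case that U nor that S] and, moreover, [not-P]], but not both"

S1 False / S2 False

S1: Parsed as not (Q xor not P)

not P = not True = False
Q xor not P = True xor False = True
not (Q xor not P) = not True = False
Thus S1 is false.

S2: Parsed as R xor ((U nor S) and not P)

U nor S = True nor False = False
not P = not True = False
(U nor S) and not P = False and False = False
R xor ((U nor S) and not P) = False xor False = False
Thus S2 is false.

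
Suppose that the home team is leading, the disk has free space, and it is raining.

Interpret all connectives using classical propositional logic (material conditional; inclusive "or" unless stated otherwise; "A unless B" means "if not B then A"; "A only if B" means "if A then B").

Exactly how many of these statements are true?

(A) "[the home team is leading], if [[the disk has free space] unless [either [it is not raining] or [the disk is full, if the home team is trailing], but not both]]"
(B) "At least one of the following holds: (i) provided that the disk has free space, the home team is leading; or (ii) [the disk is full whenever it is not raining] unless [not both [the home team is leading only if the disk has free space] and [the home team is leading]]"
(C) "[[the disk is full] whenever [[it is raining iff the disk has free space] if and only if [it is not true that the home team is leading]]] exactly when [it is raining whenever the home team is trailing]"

Let Q = "the disk is full" (F), R = "it is raining" (T), P = "the home team is leading" (T).

(A): Formalization: (¬Q ∨ (¬R ⊕ (¬P → Q))) → P

¬Q = ¬F = T
¬R = ¬T = F
¬P = ¬T = F
¬P → Q = F → F = T
¬R ⊕ (¬P → Q) = F ⊕ T = T
¬Q ∨ (¬R ⊕ (¬P → Q)) = T ∨ T = T
(¬Q ∨ (¬R ⊕ (¬P → Q))) → P = T → T = T
Hence (A) is true.

(B): Formalization: (¬Q → P) ∨ ((¬R → Q) ∨ ((P → ¬Q) ↑ P))

¬Q = ¬F = T
¬Q → P = T → T = T
¬R = ¬T = F
¬R → Q = F → F = T
¬Q = ¬F = T
P → ¬Q = T → T = T
(P → ¬Q) ↑ P = T ↑ T = F
(¬R → Q) ∨ ((P → ¬Q) ↑ P) = T ∨ F = T
(¬Q → P) ∨ ((¬R → Q) ∨ ((P → ¬Q) ↑ P)) = T ∨ T = T
Thus (B) is true.

(C): Parsed as (((R ↔ ¬Q) ↔ ¬P) → Q) ↔ (¬P → R)

¬Q = ¬F = T
R ↔ ¬Q = T ↔ T = T
¬P = ¬T = F
(R ↔ ¬Q) ↔ ¬P = T ↔ F = F
((R ↔ ¬Q) ↔ ¬P) → Q = F → F = T
¬P = ¬T = F
¬P → R = F → T = T
(((R ↔ ¬Q) ↔ ¬P) → Q) ↔ (¬P → R) = T ↔ T = T
Hence (C) is true.

Count: 3.

3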